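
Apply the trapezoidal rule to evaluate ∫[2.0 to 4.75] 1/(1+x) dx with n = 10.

f(x) = 1/(1+x)
a = 2.0, b = 4.75, n = 10
h = (b - a)/n = 0.275000

Trapezoidal rule: (h/2)[f(x₀) + 2f(x₁) + 2f(x₂) + ... + f(xₙ)]

x_0 = 2.0000, f(x_0) = 0.333333, coefficient = 1
x_1 = 2.2750, f(x_1) = 0.305344, coefficient = 2
x_2 = 2.5500, f(x_2) = 0.281690, coefficient = 2
x_3 = 2.8250, f(x_3) = 0.261438, coefficient = 2
x_4 = 3.1000, f(x_4) = 0.243902, coefficient = 2
x_5 = 3.3750, f(x_5) = 0.228571, coefficient = 2
x_6 = 3.6500, f(x_6) = 0.215054, coefficient = 2
x_7 = 3.9250, f(x_7) = 0.203046, coefficient = 2
x_8 = 4.2000, f(x_8) = 0.192308, coefficient = 2
x_9 = 4.4750, f(x_9) = 0.182648, coefficient = 2
x_10 = 4.7500, f(x_10) = 0.173913, coefficient = 1

I ≈ (0.275000/2) × 4.735248 = 0.651097
Exact value: 0.650588
Error: 0.000509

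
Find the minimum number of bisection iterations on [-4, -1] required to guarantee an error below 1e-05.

We need (b-a)/2^n ≤ 1e-05
(-1 - (-4))/2^n ≤ 1e-05
3/2^n ≤ 1e-05
2^n ≥ 300000
n ≥ log₂(300000) = 18.19
n ≥ 19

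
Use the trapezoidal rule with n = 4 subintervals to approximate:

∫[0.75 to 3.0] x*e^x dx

f(x) = x*e^x
a = 0.75, b = 3.0, n = 4
h = (b - a)/n = 0.562500

Trapezoidal rule: (h/2)[f(x₀) + 2f(x₁) + 2f(x₂) + ... + f(xₙ)]

x_0 = 0.7500, f(x_0) = 1.587750, coefficient = 1
x_1 = 1.3125, f(x_1) = 4.876529, coefficient = 2
x_2 = 1.8750, f(x_2) = 12.226536, coefficient = 2
x_3 = 2.4375, f(x_3) = 27.895710, coefficient = 2
x_4 = 3.0000, f(x_4) = 60.256611, coefficient = 1

I ≈ (0.562500/2) × 151.841911 = 42.705538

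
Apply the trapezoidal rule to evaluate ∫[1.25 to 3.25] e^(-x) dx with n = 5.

f(x) = e^(-x)
a = 1.25, b = 3.25, n = 5
h = (b - a)/n = 0.400000

Trapezoidal rule: (h/2)[f(x₀) + 2f(x₁) + 2f(x₂) + ... + f(xₙ)]

x_0 = 1.2500, f(x_0) = 0.286505, coefficient = 1
x_1 = 1.6500, f(x_1) = 0.192050, coefficient = 2
x_2 = 2.0500, f(x_2) = 0.128735, coefficient = 2
x_3 = 2.4500, f(x_3) = 0.086294, coefficient = 2
x_4 = 2.8500, f(x_4) = 0.057844, coefficient = 2
x_5 = 3.2500, f(x_5) = 0.038774, coefficient = 1

I ≈ (0.400000/2) × 1.255124 = 0.251025
Exact value: 0.247731
Error: 0.003294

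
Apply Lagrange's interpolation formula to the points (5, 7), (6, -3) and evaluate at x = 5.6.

Lagrange interpolation formula:
P(x) = Σ yᵢ × Lᵢ(x)
where Lᵢ(x) = Π_{j≠i} (x - xⱼ)/(xᵢ - xⱼ)

L_0(5.6) = (5.6 - 6)/(5 - 6) = 0.400000
L_1(5.6) = (5.6 - 5)/(6 - 5) = 0.600000

P(5.6) = 7×L_0(5.6) + (-3)×L_1(5.6)
P(5.6) = 1.000000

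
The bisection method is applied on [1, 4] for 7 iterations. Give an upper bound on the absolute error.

Bisection error bound: |error| ≤ (b-a)/2^n
|error| ≤ (4 - 1)/2^7 = 3/2^7
|error| ≤ 0.0234375000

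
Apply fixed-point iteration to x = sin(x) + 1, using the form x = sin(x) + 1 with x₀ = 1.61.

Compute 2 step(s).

Equation: x = sin(x) + 1
Fixed-point form: x = sin(x) + 1
x₀ = 1.61

x_1 = g(1.610000) = 1.999232
x_2 = g(1.999232) = 1.909617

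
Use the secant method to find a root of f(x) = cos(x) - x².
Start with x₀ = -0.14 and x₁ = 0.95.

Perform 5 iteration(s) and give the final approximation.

f(x) = cos(x) - x²
x₀ = -0.14, x₁ = 0.95

Secant formula: x_{n+1} = x_n - f(x_n)(x_n - x_{n-1})/(f(x_n) - f(x_{n-1}))

Iteration 1:
  f(-0.140000) = 0.970616
  f(0.950000) = -0.320817
  x_2 = 0.950000 - (-0.320817)×(0.950000 - (-0.140000))/(-0.320817 - 0.970616)
       = 0.679223
Iteration 2:
  f(0.950000) = -0.320817
  f(0.679223) = 0.316717
  x_3 = 0.679223 - 0.316717×(0.679223 - 0.950000)/(0.316717 - (-0.320817))
       = 0.813741
Iteration 3:
  f(0.679223) = 0.316717
  f(0.813741) = 0.024610
  x_4 = 0.813741 - 0.024610×(0.813741 - 0.679223)/(0.024610 - 0.316717)
       = 0.825074
Iteration 4:
  f(0.813741) = 0.024610
  f(0.825074) = -0.002244
  x_5 = 0.825074 - (-0.002244)×(0.825074 - 0.813741)/(-0.002244 - 0.024610)
       = 0.824127
Iteration 5:
  f(0.825074) = -0.002244
  f(0.824127) = 0.000013
  x_6 = 0.824127 - 0.000013×(0.824127 - 0.825074)/(0.000013 - (-0.002244))
       = 0.824132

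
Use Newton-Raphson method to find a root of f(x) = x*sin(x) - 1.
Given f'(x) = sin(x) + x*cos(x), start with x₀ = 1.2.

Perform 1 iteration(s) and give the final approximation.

f(x) = x*sin(x) - 1
f'(x) = sin(x) + x*cos(x)
x₀ = 1.2

Newton-Raphson formula: x_{n+1} = x_n - f(x_n)/f'(x_n)

Iteration 1:
  f(1.200000) = 0.118447
  f'(1.200000) = 1.366868
  x_1 = 1.200000 - 0.118447/1.366868 = 1.113344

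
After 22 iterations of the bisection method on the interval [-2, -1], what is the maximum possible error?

Bisection error bound: |error| ≤ (b-a)/2^n
|error| ≤ (-1 - (-2))/2^22 = 1/2^22
|error| ≤ 0.0000002384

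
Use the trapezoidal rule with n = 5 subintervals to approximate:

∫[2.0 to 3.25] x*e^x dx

f(x) = x*e^x
a = 2.0, b = 3.25, n = 5
h = (b - a)/n = 0.250000

Trapezoidal rule: (h/2)[f(x₀) + 2f(x₁) + 2f(x₂) + ... + f(xₙ)]

x_0 = 2.0000, f(x_0) = 14.778112, coefficient = 1
x_1 = 2.2500, f(x_1) = 21.347406, coefficient = 2
x_2 = 2.5000, f(x_2) = 30.456235, coefficient = 2
x_3 = 2.7500, f(x_3) = 43.017238, coefficient = 2
x_4 = 3.0000, f(x_4) = 60.256611, coefficient = 2
x_5 = 3.2500, f(x_5) = 83.818605, coefficient = 1

I ≈ (0.250000/2) × 408.751695 = 51.093962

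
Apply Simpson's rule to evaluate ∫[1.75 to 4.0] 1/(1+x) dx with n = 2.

f(x) = 1/(1+x)
a = 1.75, b = 4.0, n = 2
h = (b - a)/n = 1.125000

Simpson's rule: (h/3)[f(x₀) + 4f(x₁) + 2f(x₂) + ... + f(xₙ)]

x_0 = 1.7500, f(x_0) = 0.363636, coefficient = 1
x_1 = 2.8750, f(x_1) = 0.258065, coefficient = 4
x_2 = 4.0000, f(x_2) = 0.200000, coefficient = 1

I ≈ (1.125000/3) × 1.595894 = 0.598460
Exact value: 0.597837
Error: 0.000623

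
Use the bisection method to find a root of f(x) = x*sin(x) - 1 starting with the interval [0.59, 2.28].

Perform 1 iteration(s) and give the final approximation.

f(x) = x*sin(x) - 1
Initial interval: [0.59, 2.28]

Iteration 1:
  c_1 = (0.590000 + 2.280000)/2 = 1.435000
  f(c_1) = f(1.435000) = 0.421789
  f(a) × f(c) < 0, new interval: [0.590000, 1.435000]

After 1 iteration(s), the approximation is c_1 = 1.435000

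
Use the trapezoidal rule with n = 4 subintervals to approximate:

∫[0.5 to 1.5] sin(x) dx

f(x) = sin(x)
a = 0.5, b = 1.5, n = 4
h = (b - a)/n = 0.250000

Trapezoidal rule: (h/2)[f(x₀) + 2f(x₁) + 2f(x₂) + ... + f(xₙ)]

x_0 = 0.5000, f(x_0) = 0.479426, coefficient = 1
x_1 = 0.7500, f(x_1) = 0.681639, coefficient = 2
x_2 = 1.0000, f(x_2) = 0.841471, coefficient = 2
x_3 = 1.2500, f(x_3) = 0.948985, coefficient = 2
x_4 = 1.5000, f(x_4) = 0.997495, coefficient = 1

I ≈ (0.250000/2) × 6.421109 = 0.802639
Exact value: 0.806845
Error: 0.004207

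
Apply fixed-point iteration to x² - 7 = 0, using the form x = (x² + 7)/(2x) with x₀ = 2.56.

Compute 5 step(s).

Equation: x² - 7 = 0
Fixed-point form: x = (x² + 7)/(2x)
x₀ = 2.56

x_1 = g(2.560000) = 2.647187
x_2 = g(2.647187) = 2.645752
x_3 = g(2.645752) = 2.645751
x_4 = g(2.645751) = 2.645751
x_5 = g(2.645751) = 2.645751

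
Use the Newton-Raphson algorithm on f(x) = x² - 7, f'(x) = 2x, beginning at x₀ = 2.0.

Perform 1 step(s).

f(x) = x² - 7
f'(x) = 2x
x₀ = 2.0

Newton-Raphson formula: x_{n+1} = x_n - f(x_n)/f'(x_n)

Iteration 1:
  f(2.000000) = -3.000000
  f'(2.000000) = 4.000000
  x_1 = 2.000000 - (-3.000000)/4.000000 = 2.750000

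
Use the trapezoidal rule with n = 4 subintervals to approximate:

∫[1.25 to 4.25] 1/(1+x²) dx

f(x) = 1/(1+x²)
a = 1.25, b = 4.25, n = 4
h = (b - a)/n = 0.750000

Trapezoidal rule: (h/2)[f(x₀) + 2f(x₁) + 2f(x₂) + ... + f(xₙ)]

x_0 = 1.2500, f(x_0) = 0.390244, coefficient = 1
x_1 = 2.0000, f(x_1) = 0.200000, coefficient = 2
x_2 = 2.7500, f(x_2) = 0.116788, coefficient = 2
x_3 = 3.5000, f(x_3) = 0.075472, coefficient = 2
x_4 = 4.2500, f(x_4) = 0.052459, coefficient = 1

I ≈ (0.750000/2) × 1.227223 = 0.460209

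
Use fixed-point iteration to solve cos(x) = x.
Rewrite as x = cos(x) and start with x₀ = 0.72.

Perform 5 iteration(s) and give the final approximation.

Equation: cos(x) = x
Fixed-point form: x = cos(x)
x₀ = 0.72

x_1 = g(0.720000) = 0.751806
x_2 = g(0.751806) = 0.730457
x_3 = g(0.730457) = 0.744870
x_4 = g(0.744870) = 0.735176
x_5 = g(0.735176) = 0.741713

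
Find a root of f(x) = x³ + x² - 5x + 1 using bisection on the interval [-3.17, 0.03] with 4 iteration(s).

f(x) = x³ + x² - 5x + 1
Initial interval: [-3.17, 0.03]

Iteration 1:
  c_1 = (-3.170000 + 0.030000)/2 = -1.570000
  f(c_1) = f(-1.570000) = 7.445007
  f(a) × f(c) < 0, new interval: [-3.170000, -1.570000]
Iteration 2:
  c_2 = (-3.170000 + (-1.570000))/2 = -2.370000
  f(c_2) = f(-2.370000) = 5.154847
  f(a) × f(c) < 0, new interval: [-3.170000, -2.370000]
Iteration 3:
  c_3 = (-3.170000 + (-2.370000))/2 = -2.770000
  f(c_3) = f(-2.770000) = 1.268967
  f(a) × f(c) < 0, new interval: [-3.170000, -2.770000]
Iteration 4:
  c_4 = (-3.170000 + (-2.770000))/2 = -2.970000
  f(c_4) = f(-2.970000) = -1.527173
  f(a) × f(c) ≥ 0, new interval: [-2.970000, -2.770000]

After 4 iteration(s), the approximation is c_4 = -2.970000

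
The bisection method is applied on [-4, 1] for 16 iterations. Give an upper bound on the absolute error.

Bisection error bound: |error| ≤ (b-a)/2^n
|error| ≤ (1 - (-4))/2^16 = 5/2^16
|error| ≤ 0.0000762939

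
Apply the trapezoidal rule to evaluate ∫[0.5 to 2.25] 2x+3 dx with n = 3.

f(x) = 2x+3
a = 0.5, b = 2.25, n = 3
h = (b - a)/n = 0.583333

Trapezoidal rule: (h/2)[f(x₀) + 2f(x₁) + 2f(x₂) + ... + f(xₙ)]

x_0 = 0.5000, f(x_0) = 4.000000, coefficient = 1
x_1 = 1.0833, f(x_1) = 5.166667, coefficient = 2
x_2 = 1.6667, f(x_2) = 6.333333, coefficient = 2
x_3 = 2.2500, f(x_3) = 7.500000, coefficient = 1

I ≈ (0.583333/2) × 34.500000 = 10.062500
Exact value: 10.062500
Error: 0.000000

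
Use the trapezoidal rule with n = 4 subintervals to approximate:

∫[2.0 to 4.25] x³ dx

f(x) = x³
a = 2.0, b = 4.25, n = 4
h = (b - a)/n = 0.562500

Trapezoidal rule: (h/2)[f(x₀) + 2f(x₁) + 2f(x₂) + ... + f(xₙ)]

x_0 = 2.0000, f(x_0) = 8.000000, coefficient = 1
x_1 = 2.5625, f(x_1) = 16.826416, coefficient = 2
x_2 = 3.1250, f(x_2) = 30.517578, coefficient = 2
x_3 = 3.6875, f(x_3) = 50.141357, coefficient = 2
x_4 = 4.2500, f(x_4) = 76.765625, coefficient = 1

I ≈ (0.562500/2) × 279.736328 = 78.675842
Exact value: 77.563477
Error: 1.112366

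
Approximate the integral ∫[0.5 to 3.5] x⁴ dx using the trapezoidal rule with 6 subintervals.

f(x) = x⁴
a = 0.5, b = 3.5, n = 6
h = (b - a)/n = 0.500000

Trapezoidal rule: (h/2)[f(x₀) + 2f(x₁) + 2f(x₂) + ... + f(xₙ)]

x_0 = 0.5000, f(x_0) = 0.062500, coefficient = 1
x_1 = 1.0000, f(x_1) = 1.000000, coefficient = 2
x_2 = 1.5000, f(x_2) = 5.062500, coefficient = 2
x_3 = 2.0000, f(x_3) = 16.000000, coefficient = 2
x_4 = 2.5000, f(x_4) = 39.062500, coefficient = 2
x_5 = 3.0000, f(x_5) = 81.000000, coefficient = 2
x_6 = 3.5000, f(x_6) = 150.062500, coefficient = 1

I ≈ (0.500000/2) × 434.375000 = 108.593750
Exact value: 105.037500
Error: 3.556250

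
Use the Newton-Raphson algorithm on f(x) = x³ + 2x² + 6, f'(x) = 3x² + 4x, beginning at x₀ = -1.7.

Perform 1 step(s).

f(x) = x³ + 2x² + 6
f'(x) = 3x² + 4x
x₀ = -1.7

Newton-Raphson formula: x_{n+1} = x_n - f(x_n)/f'(x_n)

Iteration 1:
  f(-1.700000) = 6.867000
  f'(-1.700000) = 1.870000
  x_1 = -1.700000 - 6.867000/1.870000 = -5.372193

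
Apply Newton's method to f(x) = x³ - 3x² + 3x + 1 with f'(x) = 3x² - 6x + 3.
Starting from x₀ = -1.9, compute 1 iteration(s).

f(x) = x³ - 3x² + 3x + 1
f'(x) = 3x² - 6x + 3
x₀ = -1.9

Newton-Raphson formula: x_{n+1} = x_n - f(x_n)/f'(x_n)

Iteration 1:
  f(-1.900000) = -22.389000
  f'(-1.900000) = 25.230000
  x_1 = -1.900000 - (-22.389000)/25.230000 = -1.012604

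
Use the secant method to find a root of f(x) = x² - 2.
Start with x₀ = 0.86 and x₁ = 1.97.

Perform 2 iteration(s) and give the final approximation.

f(x) = x² - 2
x₀ = 0.86, x₁ = 1.97

Secant formula: x_{n+1} = x_n - f(x_n)(x_n - x_{n-1})/(f(x_n) - f(x_{n-1}))

Iteration 1:
  f(0.860000) = -1.260400
  f(1.970000) = 1.880900
  x_2 = 1.970000 - 1.880900×(1.970000 - 0.860000)/(1.880900 - (-1.260400))
       = 1.305371
Iteration 2:
  f(1.970000) = 1.880900
  f(1.305371) = -0.296006
  x_3 = 1.305371 - (-0.296006)×(1.305371 - 1.970000)/(-0.296006 - 1.880900)
       = 1.395744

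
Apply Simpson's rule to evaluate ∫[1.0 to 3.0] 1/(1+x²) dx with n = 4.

f(x) = 1/(1+x²)
a = 1.0, b = 3.0, n = 4
h = (b - a)/n = 0.500000

Simpson's rule: (h/3)[f(x₀) + 4f(x₁) + 2f(x₂) + ... + f(xₙ)]

x_0 = 1.0000, f(x_0) = 0.500000, coefficient = 1
x_1 = 1.5000, f(x_1) = 0.307692, coefficient = 4
x_2 = 2.0000, f(x_2) = 0.200000, coefficient = 2
x_3 = 2.5000, f(x_3) = 0.137931, coefficient = 4
x_4 = 3.0000, f(x_4) = 0.100000, coefficient = 1

I ≈ (0.500000/3) × 2.782493 = 0.463749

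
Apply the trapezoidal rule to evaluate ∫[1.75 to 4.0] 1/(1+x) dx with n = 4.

f(x) = 1/(1+x)
a = 1.75, b = 4.0, n = 4
h = (b - a)/n = 0.562500

Trapezoidal rule: (h/2)[f(x₀) + 2f(x₁) + 2f(x₂) + ... + f(xₙ)]

x_0 = 1.7500, f(x_0) = 0.363636, coefficient = 1
x_1 = 2.3125, f(x_1) = 0.301887, coefficient = 2
x_2 = 2.8750, f(x_2) = 0.258065, coefficient = 2
x_3 = 3.4375, f(x_3) = 0.225352, coefficient = 2
x_4 = 4.0000, f(x_4) = 0.200000, coefficient = 1

I ≈ (0.562500/2) × 2.134243 = 0.600256
Exact value: 0.597837
Error: 0.002419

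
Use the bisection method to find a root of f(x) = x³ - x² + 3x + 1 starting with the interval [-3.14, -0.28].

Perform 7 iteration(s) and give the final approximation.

f(x) = x³ - x² + 3x + 1
Initial interval: [-3.14, -0.28]

Iteration 1:
  c_1 = (-3.140000 + (-0.280000))/2 = -1.710000
  f(c_1) = f(-1.710000) = -12.054311
  f(a) × f(c) ≥ 0, new interval: [-1.710000, -0.280000]
Iteration 2:
  c_2 = (-1.710000 + (-0.280000))/2 = -0.995000
  f(c_2) = f(-0.995000) = -3.960100
  f(a) × f(c) ≥ 0, new interval: [-0.995000, -0.280000]
Iteration 3:
  c_3 = (-0.995000 + (-0.280000))/2 = -0.637500
  f(c_3) = f(-0.637500) = -1.577990
  f(a) × f(c) ≥ 0, new interval: [-0.637500, -0.280000]
Iteration 4:
  c_4 = (-0.637500 + (-0.280000))/2 = -0.458750
  f(c_4) = f(-0.458750) = -0.683246
  f(a) × f(c) ≥ 0, new interval: [-0.458750, -0.280000]
Iteration 5:
  c_5 = (-0.458750 + (-0.280000))/2 = -0.369375
  f(c_5) = f(-0.369375) = -0.294960
  f(a) × f(c) ≥ 0, new interval: [-0.369375, -0.280000]
Iteration 6:
  c_6 = (-0.369375 + (-0.280000))/2 = -0.324688
  f(c_6) = f(-0.324688) = -0.113714
  f(a) × f(c) ≥ 0, new interval: [-0.324688, -0.280000]
Iteration 7:
  c_7 = (-0.324688 + (-0.280000))/2 = -0.302344
  f(c_7) = f(-0.302344) = -0.026081
  f(a) × f(c) ≥ 0, new interval: [-0.302344, -0.280000]

After 7 iteration(s), the approximation is c_7 = -0.302344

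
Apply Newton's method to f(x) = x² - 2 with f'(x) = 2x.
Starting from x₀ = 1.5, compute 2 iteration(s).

f(x) = x² - 2
f'(x) = 2x
x₀ = 1.5

Newton-Raphson formula: x_{n+1} = x_n - f(x_n)/f'(x_n)

Iteration 1:
  f(1.500000) = 0.250000
  f'(1.500000) = 3.000000
  x_1 = 1.500000 - 0.250000/3.000000 = 1.416667
Iteration 2:
  f(1.416667) = 0.006944
  f'(1.416667) = 2.833333
  x_2 = 1.416667 - 0.006944/2.833333 = 1.414216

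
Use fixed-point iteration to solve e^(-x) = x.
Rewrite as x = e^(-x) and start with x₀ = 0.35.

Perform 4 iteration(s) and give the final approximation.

Equation: e^(-x) = x
Fixed-point form: x = e^(-x)
x₀ = 0.35

x_1 = g(0.350000) = 0.704688
x_2 = g(0.704688) = 0.494263
x_3 = g(0.494263) = 0.610020
x_4 = g(0.610020) = 0.543340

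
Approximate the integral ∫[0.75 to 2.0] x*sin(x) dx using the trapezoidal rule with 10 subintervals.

f(x) = x*sin(x)
a = 0.75, b = 2.0, n = 10
h = (b - a)/n = 0.125000

Trapezoidal rule: (h/2)[f(x₀) + 2f(x₁) + 2f(x₂) + ... + f(xₙ)]

x_0 = 0.7500, f(x_0) = 0.511229, coefficient = 1
x_1 = 0.8750, f(x_1) = 0.671601, coefficient = 2
x_2 = 1.0000, f(x_2) = 0.841471, coefficient = 2
x_3 = 1.1250, f(x_3) = 1.015051, coefficient = 2
x_4 = 1.2500, f(x_4) = 1.186231, coefficient = 2
x_5 = 1.3750, f(x_5) = 1.348728, coefficient = 2
x_6 = 1.5000, f(x_6) = 1.496242, coefficient = 2
x_7 = 1.6250, f(x_7) = 1.622613, coefficient = 2
x_8 = 1.7500, f(x_8) = 1.721975, coefficient = 2
x_9 = 1.8750, f(x_9) = 1.788911, coefficient = 2
x_10 = 2.0000, f(x_10) = 1.818595, coefficient = 1

I ≈ (0.125000/2) × 25.715471 = 1.607217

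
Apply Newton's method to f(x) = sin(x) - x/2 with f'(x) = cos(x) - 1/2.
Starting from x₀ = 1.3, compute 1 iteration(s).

f(x) = sin(x) - x/2
f'(x) = cos(x) - 1/2
x₀ = 1.3

Newton-Raphson formula: x_{n+1} = x_n - f(x_n)/f'(x_n)

Iteration 1:
  f(1.300000) = 0.313558
  f'(1.300000) = -0.232501
  x_1 = 1.300000 - 0.313558/(-0.232501) = 2.648631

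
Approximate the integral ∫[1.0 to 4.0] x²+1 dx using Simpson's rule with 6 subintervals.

f(x) = x²+1
a = 1.0, b = 4.0, n = 6
h = (b - a)/n = 0.500000

Simpson's rule: (h/3)[f(x₀) + 4f(x₁) + 2f(x₂) + ... + f(xₙ)]

x_0 = 1.0000, f(x_0) = 2.000000, coefficient = 1
x_1 = 1.5000, f(x_1) = 3.250000, coefficient = 4
x_2 = 2.0000, f(x_2) = 5.000000, coefficient = 2
x_3 = 2.5000, f(x_3) = 7.250000, coefficient = 4
x_4 = 3.0000, f(x_4) = 10.000000, coefficient = 2
x_5 = 3.5000, f(x_5) = 13.250000, coefficient = 4
x_6 = 4.0000, f(x_6) = 17.000000, coefficient = 1

I ≈ (0.500000/3) × 144.000000 = 24.000000
Exact value: 24.000000
Error: 0.000000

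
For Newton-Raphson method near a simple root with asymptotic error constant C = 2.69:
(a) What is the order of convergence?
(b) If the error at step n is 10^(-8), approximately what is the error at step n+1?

(a) Newton-Raphson has quadratic (order 2) convergence near simple roots.
    This means |e_{n+1}| ≈ C|e_n|².

(b) With |e_n| = 10^(-8) and C = 2.69:
    |e_{n+1}| ≈ 2.69 × (10^(-8))² = 2.69 × 10^(-16)

(a) 2 (quadratic); (b) |e_{n+1}| ≈ 2.690e-16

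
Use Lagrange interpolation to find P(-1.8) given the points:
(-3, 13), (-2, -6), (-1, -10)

Lagrange interpolation formula:
P(x) = Σ yᵢ × Lᵢ(x)
where Lᵢ(x) = Π_{j≠i} (x - xⱼ)/(xᵢ - xⱼ)

L_0(-1.8) = (-1.8 - (-2))/(-3 - (-2)) × (-1.8 - (-1))/(-3 - (-1)) = -0.080000
L_1(-1.8) = (-1.8 - (-3))/(-2 - (-3)) × (-1.8 - (-1))/(-2 - (-1)) = 0.960000
L_2(-1.8) = (-1.8 - (-3))/(-1 - (-3)) × (-1.8 - (-2))/(-1 - (-2)) = 0.120000

P(-1.8) = 13×L_0(-1.8) + (-6)×L_1(-1.8) + (-10)×L_2(-1.8)
P(-1.8) = -8.000000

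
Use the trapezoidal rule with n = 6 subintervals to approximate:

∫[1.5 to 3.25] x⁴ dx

f(x) = x⁴
a = 1.5, b = 3.25, n = 6
h = (b - a)/n = 0.291667

Trapezoidal rule: (h/2)[f(x₀) + 2f(x₁) + 2f(x₂) + ... + f(xₙ)]

x_0 = 1.5000, f(x_0) = 5.062500, coefficient = 1
x_1 = 1.7917, f(x_1) = 10.304546, coefficient = 2
x_2 = 2.0833, f(x_2) = 18.838011, coefficient = 2
x_3 = 2.3750, f(x_3) = 31.816650, coefficient = 2
x_4 = 2.6667, f(x_4) = 50.567901, coefficient = 2
x_5 = 2.9583, f(x_5) = 76.592885, coefficient = 2
x_6 = 3.2500, f(x_6) = 111.566406, coefficient = 1

I ≈ (0.291667/2) × 492.868893 = 71.876714
Exact value: 70.999414
Error: 0.877300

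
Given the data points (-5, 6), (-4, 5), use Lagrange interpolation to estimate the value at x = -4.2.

Lagrange interpolation formula:
P(x) = Σ yᵢ × Lᵢ(x)
where Lᵢ(x) = Π_{j≠i} (x - xⱼ)/(xᵢ - xⱼ)

L_0(-4.2) = (-4.2 - (-4))/(-5 - (-4)) = 0.200000
L_1(-4.2) = (-4.2 - (-5))/(-4 - (-5)) = 0.800000

P(-4.2) = 6×L_0(-4.2) + 5×L_1(-4.2)
P(-4.2) = 5.200000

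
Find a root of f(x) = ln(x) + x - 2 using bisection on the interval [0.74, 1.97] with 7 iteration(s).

f(x) = ln(x) + x - 2
Initial interval: [0.74, 1.97]

Iteration 1:
  c_1 = (0.740000 + 1.970000)/2 = 1.355000
  f(c_1) = f(1.355000) = -0.341199
  f(a) × f(c) ≥ 0, new interval: [1.355000, 1.970000]
Iteration 2:
  c_2 = (1.355000 + 1.970000)/2 = 1.662500
  f(c_2) = f(1.662500) = 0.170822
  f(a) × f(c) < 0, new interval: [1.355000, 1.662500]
Iteration 3:
  c_3 = (1.355000 + 1.662500)/2 = 1.508750
  f(c_3) = f(1.508750) = -0.079969
  f(a) × f(c) ≥ 0, new interval: [1.508750, 1.662500]
Iteration 4:
  c_4 = (1.508750 + 1.662500)/2 = 1.585625
  f(c_4) = f(1.585625) = 0.046604
  f(a) × f(c) < 0, new interval: [1.508750, 1.585625]
Iteration 5:
  c_5 = (1.508750 + 1.585625)/2 = 1.547188
  f(c_5) = f(1.547188) = -0.016374
  f(a) × f(c) ≥ 0, new interval: [1.547188, 1.585625]
Iteration 6:
  c_6 = (1.547188 + 1.585625)/2 = 1.566406
  f(c_6) = f(1.566406) = 0.015190
  f(a) × f(c) < 0, new interval: [1.547188, 1.566406]
Iteration 7:
  c_7 = (1.547188 + 1.566406)/2 = 1.556797
  f(c_7) = f(1.556797) = -0.000573
  f(a) × f(c) ≥ 0, new interval: [1.556797, 1.566406]

After 7 iteration(s), the approximation is c_7 = 1.556797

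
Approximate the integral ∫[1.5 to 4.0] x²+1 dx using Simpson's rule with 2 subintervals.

f(x) = x²+1
a = 1.5, b = 4.0, n = 2
h = (b - a)/n = 1.250000

Simpson's rule: (h/3)[f(x₀) + 4f(x₁) + 2f(x₂) + ... + f(xₙ)]

x_0 = 1.5000, f(x_0) = 3.250000, coefficient = 1
x_1 = 2.7500, f(x_1) = 8.562500, coefficient = 4
x_2 = 4.0000, f(x_2) = 17.000000, coefficient = 1

I ≈ (1.250000/3) × 54.500000 = 22.708333
Exact value: 22.708333
Error: 0.000000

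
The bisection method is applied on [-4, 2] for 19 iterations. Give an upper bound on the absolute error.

Bisection error bound: |error| ≤ (b-a)/2^n
|error| ≤ (2 - (-4))/2^19 = 6/2^19
|error| ≤ 0.0000114441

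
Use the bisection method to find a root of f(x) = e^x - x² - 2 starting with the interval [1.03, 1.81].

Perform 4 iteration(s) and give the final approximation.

f(x) = e^x - x² - 2
Initial interval: [1.03, 1.81]

Iteration 1:
  c_1 = (1.030000 + 1.810000)/2 = 1.420000
  f(c_1) = f(1.420000) = 0.120720
  f(a) × f(c) < 0, new interval: [1.030000, 1.420000]
Iteration 2:
  c_2 = (1.030000 + 1.420000)/2 = 1.225000
  f(c_2) = f(1.225000) = -0.096459
  f(a) × f(c) ≥ 0, new interval: [1.225000, 1.420000]
Iteration 3:
  c_3 = (1.225000 + 1.420000)/2 = 1.322500
  f(c_3) = f(1.322500) = 0.003785
  f(a) × f(c) < 0, new interval: [1.225000, 1.322500]
Iteration 4:
  c_4 = (1.225000 + 1.322500)/2 = 1.273750
  f(c_4) = f(1.273750) = -0.048208
  f(a) × f(c) ≥ 0, new interval: [1.273750, 1.322500]

After 4 iteration(s), the approximation is c_4 = 1.273750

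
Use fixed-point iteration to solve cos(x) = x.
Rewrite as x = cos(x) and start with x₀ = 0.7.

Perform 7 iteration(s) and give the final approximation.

Equation: cos(x) = x
Fixed-point form: x = cos(x)
x₀ = 0.7

x_1 = g(0.700000) = 0.764842
x_2 = g(0.764842) = 0.721492
x_3 = g(0.721492) = 0.750821
x_4 = g(0.750821) = 0.731129
x_5 = g(0.731129) = 0.744421
x_6 = g(0.744421) = 0.735480
x_7 = g(0.735480) = 0.741509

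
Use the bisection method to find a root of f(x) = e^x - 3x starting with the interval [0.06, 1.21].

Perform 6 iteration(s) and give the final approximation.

f(x) = e^x - 3x
Initial interval: [0.06, 1.21]

Iteration 1:
  c_1 = (0.060000 + 1.210000)/2 = 0.635000
  f(c_1) = f(0.635000) = -0.017978
  f(a) × f(c) < 0, new interval: [0.060000, 0.635000]
Iteration 2:
  c_2 = (0.060000 + 0.635000)/2 = 0.347500
  f(c_2) = f(0.347500) = 0.373024
  f(a) × f(c) ≥ 0, new interval: [0.347500, 0.635000]
Iteration 3:
  c_3 = (0.347500 + 0.635000)/2 = 0.491250
  f(c_3) = f(0.491250) = 0.160608
  f(a) × f(c) ≥ 0, new interval: [0.491250, 0.635000]
Iteration 4:
  c_4 = (0.491250 + 0.635000)/2 = 0.563125
  f(c_4) = f(0.563125) = 0.066777
  f(a) × f(c) ≥ 0, new interval: [0.563125, 0.635000]
Iteration 5:
  c_5 = (0.563125 + 0.635000)/2 = 0.599063
  f(c_5) = f(0.599063) = 0.023224
  f(a) × f(c) ≥ 0, new interval: [0.599063, 0.635000]
Iteration 6:
  c_6 = (0.599063 + 0.635000)/2 = 0.617031
  f(c_6) = f(0.617031) = 0.002324
  f(a) × f(c) ≥ 0, new interval: [0.617031, 0.635000]

After 6 iteration(s), the approximation is c_6 = 0.617031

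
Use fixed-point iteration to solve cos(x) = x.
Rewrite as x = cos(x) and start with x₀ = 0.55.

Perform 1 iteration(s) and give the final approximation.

Equation: cos(x) = x
Fixed-point form: x = cos(x)
x₀ = 0.55

x_1 = g(0.550000) = 0.852525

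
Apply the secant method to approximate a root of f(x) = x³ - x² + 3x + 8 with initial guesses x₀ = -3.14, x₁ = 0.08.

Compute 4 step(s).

f(x) = x³ - x² + 3x + 8
x₀ = -3.14, x₁ = 0.08

Secant formula: x_{n+1} = x_n - f(x_n)(x_n - x_{n-1})/(f(x_n) - f(x_{n-1}))

Iteration 1:
  f(-3.140000) = -42.238744
  f(0.080000) = 8.234112
  x_2 = 0.080000 - 8.234112×(0.080000 - (-3.140000))/(8.234112 - (-42.238744))
       = -0.445309
Iteration 2:
  f(0.080000) = 8.234112
  f(-0.445309) = 6.377469
  x_3 = -0.445309 - 6.377469×(-0.445309 - 0.080000)/(6.377469 - 8.234112)
       = -2.249716
Iteration 3:
  f(-0.445309) = 6.377469
  f(-2.249716) = -15.196686
  x_4 = -2.249716 - (-15.196686)×(-2.249716 - (-0.445309))/(-15.196686 - 6.377469)
       = -0.978704
Iteration 4:
  f(-2.249716) = -15.196686
  f(-0.978704) = 3.168563
  x_5 = -0.978704 - 3.168563×(-0.978704 - (-2.249716))/(3.168563 - (-15.196686))
       = -1.197992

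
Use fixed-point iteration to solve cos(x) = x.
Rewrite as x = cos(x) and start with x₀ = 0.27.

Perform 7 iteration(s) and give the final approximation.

Equation: cos(x) = x
Fixed-point form: x = cos(x)
x₀ = 0.27

x_1 = g(0.270000) = 0.963771
x_2 = g(0.963771) = 0.570427
x_3 = g(0.570427) = 0.841671
x_4 = g(0.841671) = 0.666218
x_5 = g(0.666218) = 0.786165
x_6 = g(0.786165) = 0.706565
x_7 = g(0.706565) = 0.760597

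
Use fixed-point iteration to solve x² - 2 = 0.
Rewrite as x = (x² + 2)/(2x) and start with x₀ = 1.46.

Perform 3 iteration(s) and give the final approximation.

Equation: x² - 2 = 0
Fixed-point form: x = (x² + 2)/(2x)
x₀ = 1.46

x_1 = g(1.460000) = 1.414932
x_2 = g(1.414932) = 1.414214
x_3 = g(1.414214) = 1.414214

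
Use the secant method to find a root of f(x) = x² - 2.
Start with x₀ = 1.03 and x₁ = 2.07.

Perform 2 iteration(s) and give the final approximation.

f(x) = x² - 2
x₀ = 1.03, x₁ = 2.07

Secant formula: x_{n+1} = x_n - f(x_n)(x_n - x_{n-1})/(f(x_n) - f(x_{n-1}))

Iteration 1:
  f(1.030000) = -0.939100
  f(2.070000) = 2.284900
  x_2 = 2.070000 - 2.284900×(2.070000 - 1.030000)/(2.284900 - (-0.939100))
       = 1.332935
Iteration 2:
  f(2.070000) = 2.284900
  f(1.332935) = -0.223283
  x_3 = 1.332935 - (-0.223283)×(1.332935 - 2.070000)/(-0.223283 - 2.284900)
       = 1.398550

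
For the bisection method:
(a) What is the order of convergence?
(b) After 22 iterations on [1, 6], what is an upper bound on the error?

(a) Bisection has linear (order 1) convergence; the error is halved each step.

(b) Error bound = (b-a)/2^n = (6 - 1)/2^{22}
    = 5/2^{22}

(a) 1 (linear); (b) error ≤ 1.19e-06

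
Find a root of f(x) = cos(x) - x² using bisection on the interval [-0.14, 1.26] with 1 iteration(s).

f(x) = cos(x) - x²
Initial interval: [-0.14, 1.26]

Iteration 1:
  c_1 = (-0.140000 + 1.260000)/2 = 0.560000
  f(c_1) = f(0.560000) = 0.533655
  f(a) × f(c) ≥ 0, new interval: [0.560000, 1.260000]

After 1 iteration(s), the approximation is c_1 = 0.560000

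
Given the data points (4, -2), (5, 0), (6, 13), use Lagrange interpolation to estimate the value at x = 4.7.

Lagrange interpolation formula:
P(x) = Σ yᵢ × Lᵢ(x)
where Lᵢ(x) = Π_{j≠i} (x - xⱼ)/(xᵢ - xⱼ)

L_0(4.7) = (4.7 - 5)/(4 - 5) × (4.7 - 6)/(4 - 6) = 0.195000
L_1(4.7) = (4.7 - 4)/(5 - 4) × (4.7 - 6)/(5 - 6) = 0.910000
L_2(4.7) = (4.7 - 4)/(6 - 4) × (4.7 - 5)/(6 - 5) = -0.105000

P(4.7) = (-2)×L_0(4.7) + 0×L_1(4.7) + 13×L_2(4.7)
P(4.7) = -1.755000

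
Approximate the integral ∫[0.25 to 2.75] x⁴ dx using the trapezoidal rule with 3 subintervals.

f(x) = x⁴
a = 0.25, b = 2.75, n = 3
h = (b - a)/n = 0.833333

Trapezoidal rule: (h/2)[f(x₀) + 2f(x₁) + 2f(x₂) + ... + f(xₙ)]

x_0 = 0.2500, f(x_0) = 0.003906, coefficient = 1
x_1 = 1.0833, f(x_1) = 1.377363, coefficient = 2
x_2 = 1.9167, f(x_2) = 13.495419, coefficient = 2
x_3 = 2.7500, f(x_3) = 57.191406, coefficient = 1

I ≈ (0.833333/2) × 86.940876 = 36.225365
Exact value: 31.455078
Error: 4.770287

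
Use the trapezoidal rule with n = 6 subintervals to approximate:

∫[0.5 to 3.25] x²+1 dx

f(x) = x²+1
a = 0.5, b = 3.25, n = 6
h = (b - a)/n = 0.458333

Trapezoidal rule: (h/2)[f(x₀) + 2f(x₁) + 2f(x₂) + ... + f(xₙ)]

x_0 = 0.5000, f(x_0) = 1.250000, coefficient = 1
x_1 = 0.9583, f(x_1) = 1.918403, coefficient = 2
x_2 = 1.4167, f(x_2) = 3.006944, coefficient = 2
x_3 = 1.8750, f(x_3) = 4.515625, coefficient = 2
x_4 = 2.3333, f(x_4) = 6.444444, coefficient = 2
x_5 = 2.7917, f(x_5) = 8.793403, coefficient = 2
x_6 = 3.2500, f(x_6) = 11.562500, coefficient = 1

I ≈ (0.458333/2) × 62.170139 = 14.247323
Exact value: 14.151042
Error: 0.096282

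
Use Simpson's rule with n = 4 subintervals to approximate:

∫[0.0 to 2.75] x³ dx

f(x) = x³
a = 0.0, b = 2.75, n = 4
h = (b - a)/n = 0.687500

Simpson's rule: (h/3)[f(x₀) + 4f(x₁) + 2f(x₂) + ... + f(xₙ)]

x_0 = 0.0000, f(x_0) = 0.000000, coefficient = 1
x_1 = 0.6875, f(x_1) = 0.324951, coefficient = 4
x_2 = 1.3750, f(x_2) = 2.599609, coefficient = 2
x_3 = 2.0625, f(x_3) = 8.773682, coefficient = 4
x_4 = 2.7500, f(x_4) = 20.796875, coefficient = 1

I ≈ (0.687500/3) × 62.390625 = 14.297852
Exact value: 14.297852
Error: 0.000000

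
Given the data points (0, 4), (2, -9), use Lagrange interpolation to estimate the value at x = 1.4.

Lagrange interpolation formula:
P(x) = Σ yᵢ × Lᵢ(x)
where Lᵢ(x) = Π_{j≠i} (x - xⱼ)/(xᵢ - xⱼ)

L_0(1.4) = (1.4 - 2)/(0 - 2) = 0.300000
L_1(1.4) = (1.4 - 0)/(2 - 0) = 0.700000

P(1.4) = 4×L_0(1.4) + (-9)×L_1(1.4)
P(1.4) = -5.100000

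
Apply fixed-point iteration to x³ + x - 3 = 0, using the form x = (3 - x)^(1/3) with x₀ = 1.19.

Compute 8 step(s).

Equation: x³ + x - 3 = 0
Fixed-point form: x = (3 - x)^(1/3)
x₀ = 1.19

x_1 = g(1.190000) = 1.218689
x_2 = g(1.218689) = 1.212216
x_3 = g(1.212216) = 1.213682
x_4 = g(1.213682) = 1.213350
x_5 = g(1.213350) = 1.213426
x_6 = g(1.213426) = 1.213409
x_7 = g(1.213409) = 1.213412
x_8 = g(1.213412) = 1.213412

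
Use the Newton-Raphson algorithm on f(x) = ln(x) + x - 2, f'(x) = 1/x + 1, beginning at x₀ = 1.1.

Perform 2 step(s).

f(x) = ln(x) + x - 2
f'(x) = 1/x + 1
x₀ = 1.1

Newton-Raphson formula: x_{n+1} = x_n - f(x_n)/f'(x_n)

Iteration 1:
  f(1.100000) = -0.804690
  f'(1.100000) = 1.909091
  x_1 = 1.100000 - (-0.804690)/1.909091 = 1.521504
Iteration 2:
  f(1.521504) = -0.058796
  f'(1.521504) = 1.657244
  x_2 = 1.521504 - (-0.058796)/1.657244 = 1.556983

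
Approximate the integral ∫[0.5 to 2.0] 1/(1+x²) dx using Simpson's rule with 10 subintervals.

f(x) = 1/(1+x²)
a = 0.5, b = 2.0, n = 10
h = (b - a)/n = 0.150000

Simpson's rule: (h/3)[f(x₀) + 4f(x₁) + 2f(x₂) + ... + f(xₙ)]

x_0 = 0.5000, f(x_0) = 0.800000, coefficient = 1
x_1 = 0.6500, f(x_1) = 0.702988, coefficient = 4
x_2 = 0.8000, f(x_2) = 0.609756, coefficient = 2
x_3 = 0.9500, f(x_3) = 0.525624, coefficient = 4
x_4 = 1.1000, f(x_4) = 0.452489, coefficient = 2
x_5 = 1.2500, f(x_5) = 0.390244, coefficient = 4
x_6 = 1.4000, f(x_6) = 0.337838, coefficient = 2
x_7 = 1.5500, f(x_7) = 0.293902, coefficient = 4
x_8 = 1.7000, f(x_8) = 0.257069, coefficient = 2
x_9 = 1.8500, f(x_9) = 0.226116, coefficient = 4
x_10 = 2.0000, f(x_10) = 0.200000, coefficient = 1

I ≈ (0.150000/3) × 12.869799 = 0.643490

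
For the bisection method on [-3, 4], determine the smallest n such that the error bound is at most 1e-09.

We need (b-a)/2^n ≤ 1e-09
(4 - (-3))/2^n ≤ 1e-09
7/2^n ≤ 1e-09
2^n ≥ 7000000000
n ≥ log₂(7000000000) = 32.70
n ≥ 33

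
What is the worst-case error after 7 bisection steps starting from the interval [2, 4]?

Bisection error bound: |error| ≤ (b-a)/2^n
|error| ≤ (4 - 2)/2^7 = 2/2^7
|error| ≤ 0.0156250000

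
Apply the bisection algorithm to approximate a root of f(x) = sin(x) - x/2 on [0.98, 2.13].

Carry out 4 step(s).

f(x) = sin(x) - x/2
Initial interval: [0.98, 2.13]

Iteration 1:
  c_1 = (0.980000 + 2.130000)/2 = 1.555000
  f(c_1) = f(1.555000) = 0.222375
  f(a) × f(c) ≥ 0, new interval: [1.555000, 2.130000]
Iteration 2:
  c_2 = (1.555000 + 2.130000)/2 = 1.842500
  f(c_2) = f(1.842500) = 0.042065
  f(a) × f(c) ≥ 0, new interval: [1.842500, 2.130000]
Iteration 3:
  c_3 = (1.842500 + 2.130000)/2 = 1.986250
  f(c_3) = f(1.986250) = -0.078192
  f(a) × f(c) < 0, new interval: [1.842500, 1.986250]
Iteration 4:
  c_4 = (1.842500 + 1.986250)/2 = 1.914375
  f(c_4) = f(1.914375) = -0.015632
  f(a) × f(c) < 0, new interval: [1.842500, 1.914375]

After 4 iteration(s), the approximation is c_4 = 1.914375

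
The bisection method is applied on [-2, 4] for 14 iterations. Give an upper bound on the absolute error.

Bisection error bound: |error| ≤ (b-a)/2^n
|error| ≤ (4 - (-2))/2^14 = 6/2^14
|error| ≤ 0.0003662109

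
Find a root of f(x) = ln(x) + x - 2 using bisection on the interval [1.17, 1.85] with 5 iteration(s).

f(x) = ln(x) + x - 2
Initial interval: [1.17, 1.85]

Iteration 1:
  c_1 = (1.170000 + 1.850000)/2 = 1.510000
  f(c_1) = f(1.510000) = -0.077890
  f(a) × f(c) ≥ 0, new interval: [1.510000, 1.850000]
Iteration 2:
  c_2 = (1.510000 + 1.850000)/2 = 1.680000
  f(c_2) = f(1.680000) = 0.198794
  f(a) × f(c) < 0, new interval: [1.510000, 1.680000]
Iteration 3:
  c_3 = (1.510000 + 1.680000)/2 = 1.595000
  f(c_3) = f(1.595000) = 0.061874
  f(a) × f(c) < 0, new interval: [1.510000, 1.595000]
Iteration 4:
  c_4 = (1.510000 + 1.595000)/2 = 1.552500
  f(c_4) = f(1.552500) = -0.007633
  f(a) × f(c) ≥ 0, new interval: [1.552500, 1.595000]
Iteration 5:
  c_5 = (1.552500 + 1.595000)/2 = 1.573750
  f(c_5) = f(1.573750) = 0.027211
  f(a) × f(c) < 0, new interval: [1.552500, 1.573750]

After 5 iteration(s), the approximation is c_5 = 1.573750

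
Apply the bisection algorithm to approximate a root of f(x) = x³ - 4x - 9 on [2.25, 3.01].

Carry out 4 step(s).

f(x) = x³ - 4x - 9
Initial interval: [2.25, 3.01]

Iteration 1:
  c_1 = (2.250000 + 3.010000)/2 = 2.630000
  f(c_1) = f(2.630000) = -1.328553
  f(a) × f(c) ≥ 0, new interval: [2.630000, 3.010000]
Iteration 2:
  c_2 = (2.630000 + 3.010000)/2 = 2.820000
  f(c_2) = f(2.820000) = 2.145768
  f(a) × f(c) < 0, new interval: [2.630000, 2.820000]
Iteration 3:
  c_3 = (2.630000 + 2.820000)/2 = 2.725000
  f(c_3) = f(2.725000) = 0.334828
  f(a) × f(c) < 0, new interval: [2.630000, 2.725000]
Iteration 4:
  c_4 = (2.630000 + 2.725000)/2 = 2.677500
  f(c_4) = f(2.677500) = -0.514986
  f(a) × f(c) ≥ 0, new interval: [2.677500, 2.725000]

After 4 iteration(s), the approximation is c_4 = 2.677500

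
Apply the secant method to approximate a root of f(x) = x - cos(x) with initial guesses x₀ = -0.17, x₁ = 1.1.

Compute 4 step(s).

f(x) = x - cos(x)
x₀ = -0.17, x₁ = 1.1

Secant formula: x_{n+1} = x_n - f(x_n)(x_n - x_{n-1})/(f(x_n) - f(x_{n-1}))

Iteration 1:
  f(-0.170000) = -1.155585
  f(1.100000) = 0.646404
  x_2 = 1.100000 - 0.646404×(1.100000 - (-0.170000))/(0.646404 - (-1.155585))
       = 0.644429
Iteration 2:
  f(1.100000) = 0.646404
  f(0.644429) = -0.155013
  x_3 = 0.644429 - (-0.155013)×(0.644429 - 1.100000)/(-0.155013 - 0.646404)
       = 0.732548
Iteration 3:
  f(0.644429) = -0.155013
  f(0.732548) = -0.010925
  x_4 = 0.732548 - (-0.010925)×(0.732548 - 0.644429)/(-0.010925 - (-0.155013))
       = 0.739229
Iteration 4:
  f(0.732548) = -0.010925
  f(0.739229) = 0.000241
  x_5 = 0.739229 - 0.000241×(0.739229 - 0.732548)/(0.000241 - (-0.010925))
       = 0.739085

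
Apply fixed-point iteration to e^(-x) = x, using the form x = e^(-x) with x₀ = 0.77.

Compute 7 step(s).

Equation: e^(-x) = x
Fixed-point form: x = e^(-x)
x₀ = 0.77

x_1 = g(0.770000) = 0.463013
x_2 = g(0.463013) = 0.629384
x_3 = g(0.629384) = 0.532920
x_4 = g(0.532920) = 0.586889
x_5 = g(0.586889) = 0.556055
x_6 = g(0.556055) = 0.573467
x_7 = g(0.573467) = 0.563568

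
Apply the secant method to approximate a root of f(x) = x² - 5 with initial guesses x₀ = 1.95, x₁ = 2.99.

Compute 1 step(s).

f(x) = x² - 5
x₀ = 1.95, x₁ = 2.99

Secant formula: x_{n+1} = x_n - f(x_n)(x_n - x_{n-1})/(f(x_n) - f(x_{n-1}))

Iteration 1:
  f(1.950000) = -1.197500
  f(2.990000) = 3.940100
  x_2 = 2.990000 - 3.940100×(2.990000 - 1.950000)/(3.940100 - (-1.197500))
       = 2.192409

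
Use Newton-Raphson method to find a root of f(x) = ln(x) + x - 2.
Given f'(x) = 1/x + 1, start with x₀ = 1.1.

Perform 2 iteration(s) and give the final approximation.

f(x) = ln(x) + x - 2
f'(x) = 1/x + 1
x₀ = 1.1

Newton-Raphson formula: x_{n+1} = x_n - f(x_n)/f'(x_n)

Iteration 1:
  f(1.100000) = -0.804690
  f'(1.100000) = 1.909091
  x_1 = 1.100000 - (-0.804690)/1.909091 = 1.521504
Iteration 2:
  f(1.521504) = -0.058796
  f'(1.521504) = 1.657244
  x_2 = 1.521504 - (-0.058796)/1.657244 = 1.556983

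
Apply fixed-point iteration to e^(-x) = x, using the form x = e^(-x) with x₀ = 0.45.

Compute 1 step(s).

Equation: e^(-x) = x
Fixed-point form: x = e^(-x)
x₀ = 0.45

x_1 = g(0.450000) = 0.637628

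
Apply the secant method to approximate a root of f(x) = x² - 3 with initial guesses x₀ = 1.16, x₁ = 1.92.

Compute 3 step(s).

f(x) = x² - 3
x₀ = 1.16, x₁ = 1.92

Secant formula: x_{n+1} = x_n - f(x_n)(x_n - x_{n-1})/(f(x_n) - f(x_{n-1}))

Iteration 1:
  f(1.160000) = -1.654400
  f(1.920000) = 0.686400
  x_2 = 1.920000 - 0.686400×(1.920000 - 1.160000)/(0.686400 - (-1.654400))
       = 1.697143
Iteration 2:
  f(1.920000) = 0.686400
  f(1.697143) = -0.119706
  x_3 = 1.697143 - (-0.119706)×(1.697143 - 1.920000)/(-0.119706 - 0.686400)
       = 1.730237
Iteration 3:
  f(1.697143) = -0.119706
  f(1.730237) = -0.006280
  x_4 = 1.730237 - (-0.006280)×(1.730237 - 1.697143)/(-0.006280 - (-0.119706))
       = 1.732069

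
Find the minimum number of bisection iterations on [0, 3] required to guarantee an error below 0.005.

We need (b-a)/2^n ≤ 0.005
(3 - 0)/2^n ≤ 0.005
3/2^n ≤ 0.005
2^n ≥ 600
n ≥ log₂(600) = 9.23
n ≥ 10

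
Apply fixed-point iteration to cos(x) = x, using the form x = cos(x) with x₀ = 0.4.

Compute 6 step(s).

Equation: cos(x) = x
Fixed-point form: x = cos(x)
x₀ = 0.4

x_1 = g(0.400000) = 0.921061
x_2 = g(0.921061) = 0.604976
x_3 = g(0.604976) = 0.822516
x_4 = g(0.822516) = 0.680380
x_5 = g(0.680380) = 0.777334
x_6 = g(0.777334) = 0.712786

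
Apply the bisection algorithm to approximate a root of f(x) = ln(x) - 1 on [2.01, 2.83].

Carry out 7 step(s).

f(x) = ln(x) - 1
Initial interval: [2.01, 2.83]

Iteration 1:
  c_1 = (2.010000 + 2.830000)/2 = 2.420000
  f(c_1) = f(2.420000) = -0.116232
  f(a) × f(c) ≥ 0, new interval: [2.420000, 2.830000]
Iteration 2:
  c_2 = (2.420000 + 2.830000)/2 = 2.625000
  f(c_2) = f(2.625000) = -0.034919
  f(a) × f(c) ≥ 0, new interval: [2.625000, 2.830000]
Iteration 3:
  c_3 = (2.625000 + 2.830000)/2 = 2.727500
  f(c_3) = f(2.727500) = 0.003385
  f(a) × f(c) < 0, new interval: [2.625000, 2.727500]
Iteration 4:
  c_4 = (2.625000 + 2.727500)/2 = 2.676250
  f(c_4) = f(2.676250) = -0.015583
  f(a) × f(c) ≥ 0, new interval: [2.676250, 2.727500]
Iteration 5:
  c_5 = (2.676250 + 2.727500)/2 = 2.701875
  f(c_5) = f(2.701875) = -0.006054
  f(a) × f(c) ≥ 0, new interval: [2.701875, 2.727500]
Iteration 6:
  c_6 = (2.701875 + 2.727500)/2 = 2.714688
  f(c_6) = f(2.714688) = -0.001323
  f(a) × f(c) ≥ 0, new interval: [2.714688, 2.727500]
Iteration 7:
  c_7 = (2.714688 + 2.727500)/2 = 2.721094
  f(c_7) = f(2.721094) = 0.001034
  f(a) × f(c) < 0, new interval: [2.714688, 2.721094]

After 7 iteration(s), the approximation is c_7 = 2.721094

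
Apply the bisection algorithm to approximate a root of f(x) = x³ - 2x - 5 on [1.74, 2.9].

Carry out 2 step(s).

f(x) = x³ - 2x - 5
Initial interval: [1.74, 2.9]

Iteration 1:
  c_1 = (1.740000 + 2.900000)/2 = 2.320000
  f(c_1) = f(2.320000) = 2.847168
  f(a) × f(c) < 0, new interval: [1.740000, 2.320000]
Iteration 2:
  c_2 = (1.740000 + 2.320000)/2 = 2.030000
  f(c_2) = f(2.030000) = -0.694573
  f(a) × f(c) ≥ 0, new interval: [2.030000, 2.320000]

After 2 iteration(s), the approximation is c_2 = 2.030000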